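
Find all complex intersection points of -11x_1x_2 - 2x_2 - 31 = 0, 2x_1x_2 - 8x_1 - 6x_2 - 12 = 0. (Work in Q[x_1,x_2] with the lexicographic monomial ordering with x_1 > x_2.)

{(27/44, -124/35), (-3, 1)}

Compute a lex Gröbner basis by Buchberger's algorithm.
f_1 = -11x_1x_2 - 2x_2 - 31, LT = x_1x_2.
f_2 = 2x_1x_2 - 8x_1 - 6x_2 - 12, LT = x_1x_2.

S(f_1,f_2): lcm = x_1x_2. S = 4x_1 + \tfrac{35}{11}x_2 + \tfrac{97}{11}.
  leading term x_1: no divisor's leading term divides it; move 4x_1 to the remainder.
  leading term x_2: no divisor's leading term divides it; move \tfrac{35}{11}x_2 to the remainder.
  leading term 1: no divisor's leading term divides it; move \tfrac{97}{11} to the remainder.
  remainder 4x_1 + \tfrac{35}{11}x_2 + \tfrac{97}{11} ≠ 0; add h_3 = 4x_1 + \tfrac{35}{11}x_2 + \tfrac{97}{11} to the basis.

S(f_1,h_3): lcm = x_1x_2. S = -\tfrac{35}{44}x_2^{2} - \tfrac{89}{44}x_2 + \tfrac{31}{11}.
  leading term x_2^{2}: no divisor's leading term divides it; move -\tfrac{35}{44}x_2^{2} to the remainder.
  leading term x_2: no divisor's leading term divides it; move -\tfrac{89}{44}x_2 to the remainder.
  leading term 1: no divisor's leading term divides it; move \tfrac{31}{11} to the remainder.
  remainder -\tfrac{35}{44}x_2^{2} - \tfrac{89}{44}x_2 + \tfrac{31}{11} ≠ 0; add h_4 = -\tfrac{35}{44}x_2^{2} - \tfrac{89}{44}x_2 + \tfrac{31}{11} to the basis.

The other S-polynomials (S(f_2,h_3), S(f_1,h_4), S(f_2,h_4), S(h_3,h_4)) all reduce to 0 modulo the current basis, so we have a Gröbner basis.
Inter-reduce: drop elements whose leading term is divisible by another's, tail-reduce, and make monic.
Reduced Gröbner basis: {x_1 + \tfrac{35}{44}x_2 + \tfrac{97}{44}, x_2^{2} + \tfrac{89}{35}x_2 - \tfrac{124}{35}}.

A lex Gröbner basis eliminates variables successively. Here x_2^{2} + \tfrac{89}{35}x_2 - \tfrac{124}{35} depends only on x_2, with roots {-124/35, 1}; lifting each root through the earlier basis elements recovers the full solutions.
  x_2 = -124/35: the earlier basis element becomes x_1 - \tfrac{27}{44} = 0, giving x_1 = 27/44 — point (27/44, -124/35).
  x_2 = 1: the earlier basis element becomes x_1 + 3 = 0, giving x_1 = -3 — point (-3, 1).
Check: every point annihilates each of the original generators.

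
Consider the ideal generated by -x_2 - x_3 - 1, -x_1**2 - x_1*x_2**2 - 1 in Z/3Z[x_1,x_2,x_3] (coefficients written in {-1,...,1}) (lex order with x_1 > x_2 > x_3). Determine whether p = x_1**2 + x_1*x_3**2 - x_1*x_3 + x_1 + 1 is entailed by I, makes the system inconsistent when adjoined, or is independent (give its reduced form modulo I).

First compute the reduced Gröbner basis of I by Buchberger's algorithm.
f_1 = -x_2 - x_3 - 1, LT = x_2.
f_2 = -x_1**2 - x_1*x_2**2 - 1, LT = x_1**2.

The S-polynomials (S(f_1,f_2)) all reduce to 0 modulo the current basis, so we have a Gröbner basis.
Inter-reduce: drop elements whose leading term is divisible by another's, tail-reduce, and make monic.
Reduced Gröbner basis: {x_1**2 + x_1*x_3**2 - x_1*x_3 + x_1 + 1, x_2 + x_3 + 1}.
Label its elements g_1 = x_1**2 + x_1*x_3**2 - x_1*x_3 + x_1 + 1, g_2 = x_2 + x_3 + 1.

Reduce p = x_1**2 + x_1*x_3**2 - x_1*x_3 + x_1 + 1 modulo G:
  leading term x_1**2: subtract (1)·g_1 from x_1**2 + x_1*x_3**2 - x_1*x_3 + x_1 + 1 → 0
  normal form = 0.
Since the normal form is 0, p ∈ I.

x_1**2 + x_1*x_3**2 - x_1*x_3 + x_1 + 1 lies in I (it reduces to 0).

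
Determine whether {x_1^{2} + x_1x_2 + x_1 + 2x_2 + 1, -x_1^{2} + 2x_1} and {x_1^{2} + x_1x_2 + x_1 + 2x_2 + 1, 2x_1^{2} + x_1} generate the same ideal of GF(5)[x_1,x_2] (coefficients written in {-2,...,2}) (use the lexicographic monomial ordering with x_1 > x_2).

Equality of ideals is decidable: compute both reduced Gröbner bases (unique for the ordering) and check whether they agree.
Buchberger on the first generating set:
f_1 = x_1^{2} + x_1x_2 + x_1 + 2x_2 + 1, LT = x_1^{2}.
f_2 = -x_1^{2} + 2x_1, LT = x_1^{2}.

S(f_1,f_2): lcm = x_1^{2}. S = x_1x_2 - 2x_1 + 2x_2 + 1.
  reduce S modulo (f_1, f_2):
  remainder x_1x_2 - 2x_1 + 2x_2 + 1 ≠ 0; add g_3 = x_1x_2 - 2x_1 + 2x_2 + 1 to the basis.

S(f_1,g_3): lcm = x_1^{2}x_2. S = 2x_1^{2} + x_1x_2^{2} - x_1x_2 - x_1 + 2x_2^{2} + x_2.
  reduce S modulo (f_1, f_2, g_3):
  remainder -2x_2 - 1 ≠ 0; add g_4 = -2x_2 - 1 to the basis.

The other S-polynomials (S(f_2,g_3), S(f_1,g_4), S(f_2,g_4), S(g_3,g_4)) all reduce to 0 modulo the current basis, so we have a Gröbner basis.
Inter-reduce: drop elements whose leading term is divisible by another's, tail-reduce, and make monic.
Reduced Gröbner basis: {x_1^{2} - 2x_1, x_2 - 2}.

Buchberger on the second generating set:
h_1 = x_1^{2} + x_1x_2 + x_1 + 2x_2 + 1, LT = x_1^{2}.
h_2 = 2x_1^{2} + x_1, LT = x_1^{2}.

S(h_1,h_2): lcm = x_1^{2}. S = x_1x_2 - 2x_1 + 2x_2 + 1.
  reduce S modulo (h_1, h_2):
  remainder x_1x_2 - 2x_1 + 2x_2 + 1 ≠ 0; add k_3 = x_1x_2 - 2x_1 + 2x_2 + 1 to the basis.

S(h_1,k_3): lcm = x_1^{2}x_2. S = 2x_1^{2} + x_1x_2^{2} - x_1x_2 - x_1 + 2x_2^{2} + x_2.
  reduce S modulo (h_1, h_2, k_3):
  remainder -2x_2 - 1 ≠ 0; add k_4 = -2x_2 - 1 to the basis.

The other S-polynomials (S(h_2,k_3), S(h_1,k_4), S(h_2,k_4), S(k_3,k_4)) all reduce to 0 modulo the current basis, so we have a Gröbner basis.
Inter-reduce: drop elements whose leading term is divisible by another's, tail-reduce, and make monic.
Reduced Gröbner basis: {x_1^{2} - 2x_1, x_2 - 2}.

Same reduced basis, so the two generating sets span the same ideal.

Yes, the ideals are equal.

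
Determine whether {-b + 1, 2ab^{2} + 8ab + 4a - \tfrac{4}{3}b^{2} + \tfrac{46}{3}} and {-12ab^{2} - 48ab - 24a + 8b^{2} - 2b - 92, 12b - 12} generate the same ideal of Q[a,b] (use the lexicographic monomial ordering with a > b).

No, the ideals differ.

Since reduced Gröbner bases are canonical representatives of ideals under a given ordering, it suffices to compute and compare them.
Buchberger on the first generating set:
f_1 = -b + 1, LT = b.
f_2 = 2ab^{2} + 8ab + 4a - \tfrac{4}{3}b^{2} + \tfrac{46}{3}, LT = ab^{2}.

S(f_1,f_2): lcm = ab^{2}. S = -5ab - 2a + \tfrac{2}{3}b^{2} - \tfrac{23}{3}.
  reduce S modulo (f_1, f_2):
  remainder -7a - 7 ≠ 0; add g_3 = -7a - 7 to the basis.

The other S-polynomials (S(f_1,g_3), S(f_2,g_3)) all reduce to 0 modulo the current basis, so we have a Gröbner basis.
Inter-reduce: drop elements whose leading term is divisible by another's, tail-reduce, and make monic.
Reduced Gröbner basis: {a + 1, b - 1}.

Buchberger on the second generating set:
h_1 = -12ab^{2} - 48ab - 24a + 8b^{2} - 2b - 92, LT = ab^{2}.
h_2 = 12b - 12, LT = b.

S(h_1,h_2): lcm = ab^{2}. S = 5ab + 2a - \tfrac{2}{3}b^{2} + \tfrac{1}{6}b + \tfrac{23}{3}.
  reduce S modulo (h_1, h_2):
  remainder 7a + \tfrac{43}{6} ≠ 0; add k_3 = 7a + \tfrac{43}{6} to the basis.

The other S-polynomials (S(h_1,k_3), S(h_2,k_3)) all reduce to 0 modulo the current basis, so we have a Gröbner basis.
Inter-reduce: drop elements whose leading term is divisible by another's, tail-reduce, and make monic.
Reduced Gröbner basis: {a + \tfrac{43}{42}, b - 1}.

The bases are distinct; the ideals are different.
The choice of monomial ordering does not affect the verdict — as long as both bases are computed under the same ordering, their equality decides ideal equality.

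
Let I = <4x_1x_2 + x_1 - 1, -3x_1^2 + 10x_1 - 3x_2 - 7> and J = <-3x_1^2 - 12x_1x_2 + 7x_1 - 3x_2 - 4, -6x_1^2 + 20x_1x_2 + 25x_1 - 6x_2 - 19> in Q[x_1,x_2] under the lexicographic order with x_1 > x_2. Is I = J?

Yes, the ideals are equal.

Two ideals are equal iff their reduced Gröbner bases coincide (the reduced basis is unique for a fixed ordering).
Buchberger on the first generating set:
f_1 = 4x_1x_2 + x_1 - 1, LT = x_1x_2.
f_2 = -3x_1^2 + 10x_1 - 3x_2 - 7, LT = x_1^2.

S(f_1,f_2): lcm = x_1^2x_2. S = 1/4x_1^2 + 10/3x_1x_2 - 1/4x_1 - x_2^2 - 7/3x_2.
  reduce S modulo (f_1, f_2):
  remainder -1/4x_1 - x_2^2 - 31/12x_2 + 1/4 ≠ 0; add g_3 = -1/4x_1 - x_2^2 - 31/12x_2 + 1/4 to the basis.

S(f_1,g_3): lcm = x_1x_2. S = 1/4x_1 - 4x_2^3 - 31/3x_2^2 + x_2 - 1/4.
  reduce S modulo (f_1, f_2, g_3):
  remainder -4x_2^3 - 34/3x_2^2 - 19/12x_2 ≠ 0; add g_4 = -4x_2^3 - 34/3x_2^2 - 19/12x_2 to the basis.

The other S-polynomials (S(f_2,g_3), S(f_1,g_4), S(f_2,g_4), S(g_3,g_4)) all reduce to 0 modulo the current basis, so we have a Gröbner basis.
Inter-reduce: drop elements whose leading term is divisible by another's, tail-reduce, and make monic.
Reduced Gröbner basis: {x_1 + 4x_2^2 + 31/3x_2 - 1, x_2^3 + 17/6x_2^2 + 19/48x_2}.

Buchberger on the second generating set:
h_1 = -3x_1^2 - 12x_1x_2 + 7x_1 - 3x_2 - 4, LT = x_1^2.
h_2 = -6x_1^2 + 20x_1x_2 + 25x_1 - 6x_2 - 19, LT = x_1^2.

S(h_1,h_2): lcm = x_1^2. S = 22/3x_1x_2 + 11/6x_1 - 11/6.
  reduce S modulo (h_1, h_2):
  remainder 22/3x_1x_2 + 11/6x_1 - 11/6 ≠ 0; add k_3 = 22/3x_1x_2 + 11/6x_1 - 11/6 to the basis.

S(h_1,k_3): lcm = x_1^2x_2. S = -1/4x_1^2 + 4x_1x_2^2 - 7/3x_1x_2 + 1/4x_1 + x_2^2 + 4/3x_2.
  reduce S modulo (h_1, h_2, k_3):
  remainder 1/4x_1 + x_2^2 + 31/12x_2 - 1/4 ≠ 0; add k_4 = 1/4x_1 + x_2^2 + 31/12x_2 - 1/4 to the basis.

S(k_3,k_4): lcm = x_1x_2. S = 1/4x_1 - 4x_2^3 - 31/3x_2^2 + x_2 - 1/4.
  reduce S modulo (h_1, h_2, k_3, k_4):
  remainder -4x_2^3 - 34/3x_2^2 - 19/12x_2 ≠ 0; add k_5 = -4x_2^3 - 34/3x_2^2 - 19/12x_2 to the basis.

The other S-polynomials (S(h_2,k_3), S(h_1,k_4), S(h_2,k_4), S(h_1,k_5), S(h_2,k_5), S(k_3,k_5), S(k_4,k_5)) all reduce to 0 modulo the current basis, so we have a Gröbner basis.
Inter-reduce: drop elements whose leading term is divisible by another's, tail-reduce, and make monic.
Reduced Gröbner basis: {x_1 + 4x_2^2 + 31/3x_2 - 1, x_2^3 + 17/6x_2^2 + 19/48x_2}.

These coincide, so the ideals are equal.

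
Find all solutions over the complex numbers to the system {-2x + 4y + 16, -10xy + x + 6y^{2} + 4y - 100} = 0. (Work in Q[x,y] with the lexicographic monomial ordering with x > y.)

Compute a lex Gröbner basis by Buchberger's algorithm.
f_1 = -2x + 4y + 16, LT = x.
f_2 = -10xy + x + 6y^{2} + 4y - 100, LT = xy.

S(f_1,f_2): lcm = xy. S = \tfrac{1}{10}x - \tfrac{7}{5}y^{2} - \tfrac{38}{5}y - 10.
  leading term x: subtract (-\tfrac{1}{20})·f_1 from \tfrac{1}{10}x - \tfrac{7}{5}y^{2} - \tfrac{38}{5}y - 10 → -\tfrac{7}{5}y^{2} - \tfrac{37}{5}y - \tfrac{46}{5}
  leading term y^{2}: no divisor's leading term divides it; move -\tfrac{7}{5}y^{2} to the remainder.
  leading term y: no divisor's leading term divides it; move -\tfrac{37}{5}y to the remainder.
  leading term 1: no divisor's leading term divides it; move -\tfrac{46}{5} to the remainder.
  remainder -\tfrac{7}{5}y^{2} - \tfrac{37}{5}y - \tfrac{46}{5} ≠ 0; add h_3 = -\tfrac{7}{5}y^{2} - \tfrac{37}{5}y - \tfrac{46}{5} to the basis.

The other S-polynomials (S(f_1,h_3), S(f_2,h_3)) all reduce to 0 modulo the current basis, so we have a Gröbner basis.
Inter-reduce: drop elements whose leading term is divisible by another's, tail-reduce, and make monic.
Reduced Gröbner basis: {x - 2y - 8, y^{2} + \tfrac{37}{7}y + \tfrac{46}{7}}.

From the last basis element, y^{2} + \tfrac{37}{7}y + \tfrac{46}{7} = 0, so y takes values in {-23/7, -2}. Each choice, substituted upward through the basis, yields the corresponding point(s) of the solution set.
  y = -23/7: the earlier basis element becomes x - \tfrac{10}{7} = 0, giving x = 10/7 — point (10/7, -23/7).
  y = -2: the earlier basis element becomes x - 4 = 0, giving x = 4 — point (4, -2).

{(10/7, -23/7), (4, -2)}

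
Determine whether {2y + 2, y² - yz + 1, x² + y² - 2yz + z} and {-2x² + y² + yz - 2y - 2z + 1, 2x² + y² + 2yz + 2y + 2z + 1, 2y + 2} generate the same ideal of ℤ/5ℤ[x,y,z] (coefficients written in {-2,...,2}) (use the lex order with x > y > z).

Yes, the ideals are equal.

Equality of ideals is decidable: compute both reduced Gröbner bases (unique for the ordering) and check whether they agree.
Buchberger on the first generating set:
f_1 = 2y + 2, LT = y.
f_2 = y² - yz + 1, LT = y².
f_3 = x² + y² - 2yz + z, LT = x².

S(f_1,f_2): lcm = y². S = yz + y - 1.
  leading term yz: subtract (-2z)·f_1 from yz + y - 1 → y - z - 1
  leading term y: subtract (-2)·f_1 from y - z - 1 → -z - 2
  leading term z: no divisor's leading term divides it; move -z to the remainder.
  leading term 1: no divisor's leading term divides it; move -2 to the remainder.
  remainder -z - 2 ≠ 0; add g_4 = -z - 2 to the basis.

The other S-polynomials (S(f_1,f_3), S(f_2,f_3), S(f_1,g_4), S(f_2,g_4), S(f_3,g_4)) all reduce to 0 modulo the current basis, so we have a Gröbner basis.
Inter-reduce: drop elements whose leading term is divisible by another's, tail-reduce, and make monic.
Reduced Gröbner basis: {x², y + 1, z + 2}.

Buchberger on the second generating set:
h_1 = -2x² + y² + yz - 2y - 2z + 1, LT = x².
h_2 = 2x² + y² + 2yz + 2y + 2z + 1, LT = x².
h_3 = 2y + 2, LT = y.

S(h_1,h_2): lcm = x². S = -y² + yz - 1.
  leading term y²: subtract (2y)·h_3 from -y² + yz - 1 → yz + y - 1
  leading term yz: subtract (-2z)·h_3 from yz + y - 1 → y - z - 1
  leading term y: subtract (-2)·h_3 from y - z - 1 → -z - 2
  leading term z: no divisor's leading term divides it; move -z to the remainder.
  leading term 1: no divisor's leading term divides it; move -2 to the remainder.
  remainder -z - 2 ≠ 0; add k_4 = -z - 2 to the basis.

The other S-polynomials (S(h_1,h_3), S(h_2,h_3), S(h_1,k_4), S(h_2,k_4), S(h_3,k_4)) all reduce to 0 modulo the current basis, so we have a Gröbner basis.
Inter-reduce: drop elements whose leading term is divisible by another's, tail-reduce, and make monic.
Reduced Gröbner basis: {x², y + 1, z + 2}.

These coincide, so the ideals are equal.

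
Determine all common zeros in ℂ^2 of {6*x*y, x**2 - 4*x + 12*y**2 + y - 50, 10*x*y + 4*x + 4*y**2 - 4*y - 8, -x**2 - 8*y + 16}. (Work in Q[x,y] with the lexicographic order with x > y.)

{(0, 2)}

Compute a lex Gröbner basis by Buchberger's algorithm.
f_1 = 6*x*y, LT = x*y.
f_2 = x**2 - 4*x + 12*y**2 + y - 50, LT = x**2.
f_3 = 10*x*y + 4*x + 4*y**2 - 4*y - 8, LT = x*y.
f_4 = -x**2 - 8*y + 16, LT = x**2.

S(f_1,f_2): lcm = x**2*y. S = 4*x*y - 12*y**3 - y**2 + 50*y.
  leading term x*y: subtract (2/3)·f_1 from 4*x*y - 12*y**3 - y**2 + 50*y → -12*y**3 - y**2 + 50*y
  leading term y**3: no divisor's leading term divides it; move -12*y**3 to the remainder.
  leading term y**2: no divisor's leading term divides it; move -y**2 to the remainder.
  leading term y: no divisor's leading term divides it; move 50*y to the remainder.
  remainder -12*y**3 - y**2 + 50*y ≠ 0; add h_5 = -12*y**3 - y**2 + 50*y to the basis.

S(f_1,f_3): lcm = x*y. S = -2/5*x - 2/5*y**2 + 2/5*y + 4/5.
  leading term x: no divisor's leading term divides it; move -2/5*x to the remainder.
  leading term y**2: no divisor's leading term divides it; move -2/5*y**2 to the remainder.
  leading term y: no divisor's leading term divides it; move 2/5*y to the remainder.
  leading term 1: no divisor's leading term divides it; move 4/5 to the remainder.
  remainder -2/5*x - 2/5*y**2 + 2/5*y + 4/5 ≠ 0; add h_6 = -2/5*x - 2/5*y**2 + 2/5*y + 4/5 to the basis.

S(f_1,f_4): lcm = x**2*y. S = -8*y**2 + 16*y.
  leading term y**2: no divisor's leading term divides it; move -8*y**2 to the remainder.
  leading term y: no divisor's leading term divides it; move 16*y to the remainder.
  remainder -8*y**2 + 16*y ≠ 0; add h_7 = -8*y**2 + 16*y to the basis.

S(f_2,f_3): lcm = x**2*y. S = -2/5*x**2 - 2/5*x*y**2 - 18/5*x*y + 4/5*x + 12*y**3 + y**2 - 50*y.
  leading term x**2: subtract (-2/5)·f_2 from -2/5*x**2 - 2/5*x*y**2 - 18/5*x*y + 4/5*x + 12*y**3 + y**2 - 50*y → -2/5*x*y**2 - 18/5*x*y - 4/5*x + 12*y**3 + 29/5*y**2 - 248/5*y - 20
  leading term x*y**2: subtract (-1/15*y)·f_1 from -2/5*x*y**2 - 18/5*x*y - 4/5*x + 12*y**3 + 29/5*y**2 - 248/5*y - 20 → -18/5*x*y - 4/5*x + 12*y**3 + 29/5*y**2 - 248/5*y - 20
  leading term x*y: subtract (-3/5)·f_1 from -18/5*x*y - 4/5*x + 12*y**3 + 29/5*y**2 - 248/5*y - 20 → -4/5*x + 12*y**3 + 29/5*y**2 - 248/5*y - 20
  leading term x: subtract (2)·h_6 from -4/5*x + 12*y**3 + 29/5*y**2 - 248/5*y - 20 → 12*y**3 + 33/5*y**2 - 252/5*y - 108/5
  leading term y**3: subtract (-1)·h_5 from 12*y**3 + 33/5*y**2 - 252/5*y - 108/5 → 28/5*y**2 - 2/5*y - 108/5
  leading term y**2: subtract (-7/10)·h_7 from 28/5*y**2 - 2/5*y - 108/5 → 54/5*y - 108/5
  leading term y: no divisor's leading term divides it; move 54/5*y to the remainder.
  leading term 1: no divisor's leading term divides it; move -108/5 to the remainder.
  remainder 54/5*y - 108/5 ≠ 0; add h_8 = 54/5*y - 108/5 to the basis.

The other S-polynomials (S(f_2,f_4), S(f_3,f_4), S(f_1,h_5), S(f_2,h_5), S(f_3,h_5), S(f_4,h_5), S(f_1,h_6), S(f_2,h_6), S(f_3,h_6), S(f_4,h_6), S(h_5,h_6), S(f_1,h_7), S(f_2,h_7), S(f_3,h_7), S(f_4,h_7), S(h_5,h_7), S(h_6,h_7), S(f_1,h_8), S(f_2,h_8), S(f_3,h_8), S(f_4,h_8), S(h_5,h_8), S(h_6,h_8), S(h_7,h_8)) all reduce to 0 modulo the current basis, so we have a Gröbner basis.
Inter-reduce: drop elements whose leading term is divisible by another's, tail-reduce, and make monic.
Reduced Gröbner basis: {x, y - 2}.

Elimination: the polynomial y - 2 lies in the elimination ideal for y, so y ∈ {2}. For each such y, the remaining basis elements (now univariate) give the rest of the solution.
  y = 2: the earlier basis element becomes x = 0, giving x = 0 — point (0, 2).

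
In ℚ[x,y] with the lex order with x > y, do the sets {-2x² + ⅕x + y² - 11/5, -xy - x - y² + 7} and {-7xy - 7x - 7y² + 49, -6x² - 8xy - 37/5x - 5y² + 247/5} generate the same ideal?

Yes, the ideals are equal.

Two ideals are equal iff their reduced Gröbner bases coincide (the reduced basis is unique for a fixed ordering).
Buchberger on the first generating set:
f_1 = -2x² + ⅕x + y² - 11/5, LT = x².
f_2 = -xy - x - y² + 7, LT = xy.

S(f_1,f_2): lcm = x²y. S = -x² - xy² - 1/10xy + 7x - ½y³ + 11/10y.
  leading term x²: subtract (½)·f_1 from -x² - xy² - 1/10xy + 7x - ½y³ + 11/10y → -xy² - 1/10xy + 69/10x - ½y³ - ½y² + 11/10y + 11/10
  leading term xy²: subtract (y)·f_2 from -xy² - 1/10xy + 69/10x - ½y³ - ½y² + 11/10y + 11/10 → 9/10xy + 69/10x + ½y³ - ½y² - 59/10y + 11/10
  leading term xy: subtract (-9/10)·f_2 from 9/10xy + 69/10x + ½y³ - ½y² - 59/10y + 11/10 → 6x + ½y³ - 7/5y² - 59/10y + 37/5
  leading term x: no divisor's leading term divides it; move 6x to the remainder.
  leading term y³: no divisor's leading term divides it; move ½y³ to the remainder.
  leading term y²: no divisor's leading term divides it; move -7/5y² to the remainder.
  leading term y: no divisor's leading term divides it; move -59/10y to the remainder.
  leading term 1: no divisor's leading term divides it; move 37/5 to the remainder.
  remainder 6x + ½y³ - 7/5y² - 59/10y + 37/5 ≠ 0; add g_3 = 6x + ½y³ - 7/5y² - 59/10y + 37/5 to the basis.

S(f_1,g_3): lcm = x². S = -1/12xy³ + 7/30xy² + 59/60xy - 4/3x - ½y² + 11/10.
  leading term xy³: subtract (1/12y²)·f_2 from -1/12xy³ + 7/30xy² + 59/60xy - 4/3x - ½y² + 11/10 → 19/60xy² + 59/60xy - 4/3x + 1/12y⁴ - 13/12y² + 11/10
  leading term xy²: subtract (-19/60y)·f_2 from 19/60xy² + 59/60xy - 4/3x + 1/12y⁴ - 13/12y² + 11/10 → ⅔xy - 4/3x + 1/12y⁴ - 19/60y³ - 13/12y² + 133/60y + 11/10
  leading term xy: subtract (-⅔)·f_2 from ⅔xy - 4/3x + 1/12y⁴ - 19/60y³ - 13/12y² + 133/60y + 11/10 → -2x + 1/12y⁴ - 19/60y³ - 7/4y² + 133/60y + 173/30
  leading term x: subtract (-⅓)·g_3 from -2x + 1/12y⁴ - 19/60y³ - 7/4y² + 133/60y + 173/30 → 1/12y⁴ - 3/20y³ - 133/60y² + ¼y + 247/30
  leading term y⁴: no divisor's leading term divides it; move 1/12y⁴ to the remainder.
  leading term y³: no divisor's leading term divides it; move -3/20y³ to the remainder.
  leading term y²: no divisor's leading term divides it; move -133/60y² to the remainder.
  leading term y: no divisor's leading term divides it; move ¼y to the remainder.
  leading term 1: no divisor's leading term divides it; move 247/30 to the remainder.
  remainder 1/12y⁴ - 3/20y³ - 133/60y² + ¼y + 247/30 ≠ 0; add g_4 = 1/12y⁴ - 3/20y³ - 133/60y² + ¼y + 247/30 to the basis.

The other S-polynomials (S(f_2,g_3), S(f_1,g_4), S(f_2,g_4), S(g_3,g_4)) all reduce to 0 modulo the current basis, so we have a Gröbner basis.
Inter-reduce: drop elements whose leading term is divisible by another's, tail-reduce, and make monic.
Reduced Gröbner basis: {x + 1/12y³ - 7/30y² - 59/60y + 37/30, y⁴ - 9/5y³ - 133/5y² + 3y + 494/5}.

Buchberger on the second generating set:
h_1 = -7xy - 7x - 7y² + 49, LT = xy.
h_2 = -6x² - 8xy - 37/5x - 5y² + 247/5, LT = x².

S(h_1,h_2): lcm = x²y. S = x² - ⅓xy² - 37/30xy - 7x - ⅚y³ + 247/30y.
  leading term x²: subtract (-⅙)·h_2 from x² - ⅓xy² - 37/30xy - 7x - ⅚y³ + 247/30y → -⅓xy² - 77/30xy - 247/30x - ⅚y³ - ⅚y² + 247/30y + 247/30
  leading term xy²: subtract (1/21y)·h_1 from -⅓xy² - 77/30xy - 247/30x - ⅚y³ - ⅚y² + 247/30y + 247/30 → -67/30xy - 247/30x - ½y³ - ⅚y² + 59/10y + 247/30
  leading term xy: subtract (67/210)·h_1 from -67/30xy - 247/30x - ½y³ - ⅚y² + 59/10y + 247/30 → -6x - ½y³ + 7/5y² + 59/10y - 37/5
  leading term x: no divisor's leading term divides it; move -6x to the remainder.
  leading term y³: no divisor's leading term divides it; move -½y³ to the remainder.
  leading term y²: no divisor's leading term divides it; move 7/5y² to the remainder.
  leading term y: no divisor's leading term divides it; move 59/10y to the remainder.
  leading term 1: no divisor's leading term divides it; move -37/5 to the remainder.
  remainder -6x - ½y³ + 7/5y² + 59/10y - 37/5 ≠ 0; add k_3 = -6x - ½y³ + 7/5y² + 59/10y - 37/5 to the basis.

S(h_1,k_3): lcm = xy. S = x - 1/12y⁴ + 7/30y³ + 119/60y² - 37/30y - 7.
  leading term x: subtract (-⅙)·k_3 from x - 1/12y⁴ + 7/30y³ + 119/60y² - 37/30y - 7 → -1/12y⁴ + 3/20y³ + 133/60y² - ¼y - 247/30
  leading term y⁴: no divisor's leading term divides it; move -1/12y⁴ to the remainder.
  leading term y³: no divisor's leading term divides it; move 3/20y³ to the remainder.
  leading term y²: no divisor's leading term divides it; move 133/60y² to the remainder.
  leading term y: no divisor's leading term divides it; move -¼y to the remainder.
  leading term 1: no divisor's leading term divides it; move -247/30 to the remainder.
  remainder -1/12y⁴ + 3/20y³ + 133/60y² - ¼y - 247/30 ≠ 0; add k_4 = -1/12y⁴ + 3/20y³ + 133/60y² - ¼y - 247/30 to the basis.

The other S-polynomials (S(h_2,k_3), S(h_1,k_4), S(h_2,k_4), S(k_3,k_4)) all reduce to 0 modulo the current basis, so we have a Gröbner basis.
Inter-reduce: drop elements whose leading term is divisible by another's, tail-reduce, and make monic.
Reduced Gröbner basis: {x + 1/12y³ - 7/30y² - 59/60y + 37/30, y⁴ - 9/5y³ - 133/5y² + 3y + 494/5}.

The two bases agree; hence the ideals are identical.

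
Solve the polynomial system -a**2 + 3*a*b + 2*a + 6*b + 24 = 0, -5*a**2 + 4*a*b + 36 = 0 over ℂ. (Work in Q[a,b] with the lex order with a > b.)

Compute a lex Gröbner basis by Buchberger's algorithm.
f_1 = -a**2 + 3*a*b + 2*a + 6*b + 24, LT = a**2.
f_2 = -5*a**2 + 4*a*b + 36, LT = a**2.

S(f_1,f_2): lcm = a**2. S = -11/5*a*b - 2*a - 6*b - 84/5.
  leading term a*b: no divisor's leading term divides it; move -11/5*a*b to the remainder.
  leading term a: no divisor's leading term divides it; move -2*a to the remainder.
  leading term b: no divisor's leading term divides it; move -6*b to the remainder.
  leading term 1: no divisor's leading term divides it; move -84/5 to the remainder.
  remainder -11/5*a*b - 2*a - 6*b - 84/5 ≠ 0; add h_3 = -11/5*a*b - 2*a - 6*b - 84/5 to the basis.

S(f_1,h_3): lcm = a**2*b. S = -10/11*a**2 - 3*a*b**2 - 52/11*a*b - 84/11*a - 6*b**2 - 24*b.
  leading term a**2: subtract (10/11)·f_1 from -10/11*a**2 - 3*a*b**2 - 52/11*a*b - 84/11*a - 6*b**2 - 24*b → -3*a*b**2 - 82/11*a*b - 104/11*a - 6*b**2 - 324/11*b - 240/11
  leading term a*b**2: subtract (15/11*b)·h_3 from -3*a*b**2 - 82/11*a*b - 104/11*a - 6*b**2 - 324/11*b - 240/11 → -52/11*a*b - 104/11*a + 24/11*b**2 - 72/11*b - 240/11
  leading term a*b: subtract (260/121)·h_3 from -52/11*a*b - 104/11*a + 24/11*b**2 - 72/11*b - 240/11 → -624/121*a + 24/11*b**2 + 768/121*b + 1728/121
  leading term a: no divisor's leading term divides it; move -624/121*a to the remainder.
  leading term b**2: no divisor's leading term divides it; move 24/11*b**2 to the remainder.
  leading term b: no divisor's leading term divides it; move 768/121*b to the remainder.
  leading term 1: no divisor's leading term divides it; move 1728/121 to the remainder.
  remainder -624/121*a + 24/11*b**2 + 768/121*b + 1728/121 ≠ 0; add h_4 = -624/121*a + 24/11*b**2 + 768/121*b + 1728/121 to the basis.

S(h_3,h_4): lcm = a*b. S = 10/11*a + 11/26*b**3 + 16/13*b**2 + 786/143*b + 84/11.
  leading term a: subtract (-55/312)·h_4 from 10/11*a + 11/26*b**3 + 16/13*b**2 + 786/143*b + 84/11 → 11/26*b**3 + 21/13*b**2 + 86/13*b + 132/13
  leading term b**3: no divisor's leading term divides it; move 11/26*b**3 to the remainder.
  leading term b**2: no divisor's leading term divides it; move 21/13*b**2 to the remainder.
  leading term b: no divisor's leading term divides it; move 86/13*b to the remainder.
  leading term 1: no divisor's leading term divides it; move 132/13 to the remainder.
  remainder 11/26*b**3 + 21/13*b**2 + 86/13*b + 132/13 ≠ 0; add h_5 = 11/26*b**3 + 21/13*b**2 + 86/13*b + 132/13 to the basis.

The other S-polynomials (S(f_2,h_3), S(f_1,h_4), S(f_2,h_4), S(f_1,h_5), S(f_2,h_5), S(h_3,h_5), S(h_4,h_5)) all reduce to 0 modulo the current basis, so we have a Gröbner basis.
Inter-reduce: drop elements whose leading term is divisible by another's, tail-reduce, and make monic.
Reduced Gröbner basis: {a - 11/26*b**2 - 16/13*b - 36/13, b**3 + 42/11*b**2 + 172/11*b + 24}.

A lex Gröbner basis eliminates variables successively. Here b**3 + 42/11*b**2 + 172/11*b + 24 depends only on b, with roots {-2, -10/11 - 26*sqrt(2)*I/11, -10/11 + 26*sqrt(2)*I/11}; lifting each root through the earlier basis elements recovers the full solutions.
  b = -2: the earlier basis element becomes a - 2 = 0, giving a = 2 — point (2, -2).
  b = -10/11 - 26*sqrt(2)*I/11: the earlier basis element becomes a + 30/11 + 12*sqrt(2)*I/11 = 0, giving a = -30/11 - 12*sqrt(2)*I/11 — point (-30/11 - 12*sqrt(2)*I/11, -10/11 - 26*sqrt(2)*I/11).
  b = -10/11 + 26*sqrt(2)*I/11: the earlier basis element becomes a + 30/11 - 12*sqrt(2)*I/11 = 0, giving a = -30/11 + 12*sqrt(2)*I/11 — point (-30/11 + 12*sqrt(2)*I/11, -10/11 + 26*sqrt(2)*I/11).

{(2, -2), (-30/11 - 12*sqrt(2)*I/11, -10/11 - 26*sqrt(2)*I/11), (-30/11 + 12*sqrt(2)*I/11, -10/11 + 26*sqrt(2)*I/11)}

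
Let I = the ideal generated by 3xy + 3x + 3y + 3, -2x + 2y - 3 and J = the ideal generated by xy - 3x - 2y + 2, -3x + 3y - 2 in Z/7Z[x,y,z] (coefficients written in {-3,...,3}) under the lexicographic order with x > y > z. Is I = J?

No, the ideals differ.

Since reduced Gröbner bases are canonical representatives of ideals under a given ordering, it suffices to compute and compare them.
Buchberger on the first generating set:
f_1 = 3xy + 3x + 3y + 3, LT = xy.
f_2 = -2x + 2y - 3, LT = x.

S(f_1,f_2): lcm = xy. S = x + y^{2} + 3y + 1.
  leading term x: subtract (3)·f_2 from x + y^{2} + 3y + 1 → y^{2} - 3y + 3
  leading term y^{2}: no divisor's leading term divides it; move y^{2} to the remainder.
  leading term y: no divisor's leading term divides it; move -3y to the remainder.
  leading term 1: no divisor's leading term divides it; move 3 to the remainder.
  remainder y^{2} - 3y + 3 ≠ 0; add g_3 = y^{2} - 3y + 3 to the basis.

The other S-polynomials (S(f_1,g_3), S(f_2,g_3)) all reduce to 0 modulo the current basis, so we have a Gröbner basis.
Inter-reduce: drop elements whose leading term is divisible by another's, tail-reduce, and make monic.
Reduced Gröbner basis: {x - y - 2, y^{2} - 3y + 3}.

Buchberger on the second generating set:
h_1 = xy - 3x - 2y + 2, LT = xy.
h_2 = -3x + 3y - 2, LT = x.

S(h_1,h_2): lcm = xy. S = -3x + y^{2} + 2y + 2.
  leading term x: subtract (1)·h_2 from -3x + y^{2} + 2y + 2 → y^{2} - y - 3
  leading term y^{2}: no divisor's leading term divides it; move y^{2} to the remainder.
  leading term y: no divisor's leading term divides it; move -y to the remainder.
  leading term 1: no divisor's leading term divides it; move -3 to the remainder.
  remainder y^{2} - y - 3 ≠ 0; add k_3 = y^{2} - y - 3 to the basis.

The other S-polynomials (S(h_1,k_3), S(h_2,k_3)) all reduce to 0 modulo the current basis, so we have a Gröbner basis.
Inter-reduce: drop elements whose leading term is divisible by another's, tail-reduce, and make monic.
Reduced Gröbner basis: {x - y + 3, y^{2} - y - 3}.

These differ, so the ideals are not equal.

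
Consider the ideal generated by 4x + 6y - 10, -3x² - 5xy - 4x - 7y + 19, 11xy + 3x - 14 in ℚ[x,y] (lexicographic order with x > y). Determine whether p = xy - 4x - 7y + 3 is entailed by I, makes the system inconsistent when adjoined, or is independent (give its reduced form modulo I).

Adjoining xy - 4x - 7y + 3 makes the ideal the whole ring: the system is inconsistent.

First compute the reduced Gröbner basis of I by Buchberger's algorithm.
f_1 = 4x + 6y - 10, LT = x.
f_2 = -3x² - 5xy - 4x - 7y + 19, LT = x².
f_3 = 11xy + 3x - 14, LT = xy.

S(f_1,f_2): lcm = x². S = -⅙xy - 23/6x - 7/3y + 19/3.
  leading term xy: subtract (-1/24y)·f_1 from -⅙xy - 23/6x - 7/3y + 19/3 → -23/6x + ¼y² - 11/4y + 19/3
  leading term x: subtract (-23/24)·f_1 from -23/6x + ¼y² - 11/4y + 19/3 → ¼y² + 3y - 13/4
  leading term y²: no divisor's leading term divides it; move ¼y² to the remainder.
  leading term y: no divisor's leading term divides it; move 3y to the remainder.
  leading term 1: no divisor's leading term divides it; move -13/4 to the remainder.
  remainder ¼y² + 3y - 13/4 ≠ 0; add h_4 = ¼y² + 3y - 13/4 to the basis.

S(f_1,f_3): lcm = xy. S = -3/11x + 3/2y² - 5/2y + 14/11.
  leading term x: subtract (-3/44)·f_1 from -3/11x + 3/2y² - 5/2y + 14/11 → 3/2y² - 23/11y + 13/22
  leading term y²: subtract (6)·h_4 from 3/2y² - 23/11y + 13/22 → -221/11y + 221/11
  leading term y: no divisor's leading term divides it; move -221/11y to the remainder.
  leading term 1: no divisor's leading term divides it; move 221/11 to the remainder.
  remainder -221/11y + 221/11 ≠ 0; add h_5 = -221/11y + 221/11 to the basis.

The other S-polynomials (S(f_2,f_3), S(f_1,h_4), S(f_2,h_4), S(f_3,h_4), S(f_1,h_5), S(f_2,h_5), S(f_3,h_5), S(h_4,h_5)) all reduce to 0 modulo the current basis, so we have a Gröbner basis.
Inter-reduce: drop elements whose leading term is divisible by another's, tail-reduce, and make monic.
Reduced Gröbner basis: {x - 1, y - 1}.
Label its elements g_1 = x - 1, g_2 = y - 1.

Reduce p = xy - 4x - 7y + 3 modulo G:
  leading term xy: subtract (y)·g_1 from xy - 4x - 7y + 3 → -4x - 6y + 3
  leading term x: subtract (-4)·g_1 from -4x - 6y + 3 → -6y - 1
  leading term y: subtract (-6)·g_2 from -6y - 1 → -7
  leading term 1: no divisor's leading term divides it; move -7 to the remainder.
  normal form = -7.
The normal form is nonzero, so p ∉ I. Since p minus its normal form lies in I, I + (p) = I + (r) where r = -7; decide whether this ideal is the whole ring.
Here r = -7 is a nonzero constant, hence a unit: 1 ∈ I + (p), the Gröbner basis of I + (p) is {1}, and the enlarged system has no common solution — adjoining p is inconsistent.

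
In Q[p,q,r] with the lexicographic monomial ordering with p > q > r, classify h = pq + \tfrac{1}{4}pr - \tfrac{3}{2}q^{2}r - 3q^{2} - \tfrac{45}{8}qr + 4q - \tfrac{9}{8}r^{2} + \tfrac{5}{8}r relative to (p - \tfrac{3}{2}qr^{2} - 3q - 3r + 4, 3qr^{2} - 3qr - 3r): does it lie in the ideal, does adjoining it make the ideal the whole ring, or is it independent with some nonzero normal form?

First compute the reduced Gröbner basis of I by Buchberger's algorithm.
f_1 = p - \tfrac{3}{2}qr^{2} - 3q - 3r + 4, LT = p.
f_2 = 3qr^{2} - 3qr - 3r, LT = qr^{2}.

The S-polynomials (S(f_1,f_2)) all reduce to 0 modulo the current basis, so we have a Gröbner basis.
Inter-reduce: drop elements whose leading term is divisible by another's, tail-reduce, and make monic.
Reduced Gröbner basis: {p - \tfrac{3}{2}qr - 3q - \tfrac{9}{2}r + 4, qr^{2} - qr - r}.
Label its elements g_1 = p - \tfrac{3}{2}qr - 3q - \tfrac{9}{2}r + 4, g_2 = qr^{2} - qr - r.

Reduce h = pq + \tfrac{1}{4}pr - \tfrac{3}{2}q^{2}r - 3q^{2} - \tfrac{45}{8}qr + 4q - \tfrac{9}{8}r^{2} + \tfrac{5}{8}r modulo G:
  leading term pq: subtract (q)·g_1 from pq + \tfrac{1}{4}pr - \tfrac{3}{2}q^{2}r - 3q^{2} - \tfrac{45}{8}qr + 4q - \tfrac{9}{8}r^{2} + \tfrac{5}{8}r → \tfrac{1}{4}pr - \tfrac{9}{8}qr - \tfrac{9}{8}r^{2} + \tfrac{5}{8}r
  leading term pr: subtract (\tfrac{1}{4}r)·g_1 from \tfrac{1}{4}pr - \tfrac{9}{8}qr - \tfrac{9}{8}r^{2} + \tfrac{5}{8}r → \tfrac{3}{8}qr^{2} - \tfrac{3}{8}qr - \tfrac{3}{8}r
  leading term qr^{2}: subtract (\tfrac{3}{8})·g_2 from \tfrac{3}{8}qr^{2} - \tfrac{3}{8}qr - \tfrac{3}{8}r → 0
  normal form = 0.
Since the normal form is 0, h ∈ I.

Ideal membership is decidable via reduction modulo a Gröbner basis.

pq + \tfrac{1}{4}pr - \tfrac{3}{2}q^{2}r - 3q^{2} - \tfrac{45}{8}qr + 4q - \tfrac{9}{8}r^{2} + \tfrac{5}{8}r lies in I (it reduces to 0).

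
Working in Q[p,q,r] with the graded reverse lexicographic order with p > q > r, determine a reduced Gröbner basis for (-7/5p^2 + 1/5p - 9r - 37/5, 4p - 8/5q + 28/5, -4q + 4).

f_1 = -7/5p^2 + 1/5p - 9r - 37/5, LT = p^2.
f_2 = 4p - 8/5q + 28/5, LT = p.
f_3 = -4q + 4, LT = q.

S(f_1,f_2): lcm = p^2. S = 2/5pq - 54/35p + 45/7r + 37/7.
  leading term pq: subtract (1/10q)·f_2 from 2/5pq - 54/35p + 45/7r + 37/7 → 4/25q^2 - 54/35p - 14/25q + 45/7r + 37/7
  leading term q^2: subtract (-1/25q)·f_3 from 4/25q^2 - 54/35p - 14/25q + 45/7r + 37/7 → -54/35p - 2/5q + 45/7r + 37/7
  leading term p: subtract (-27/70)·f_2 from -54/35p - 2/5q + 45/7r + 37/7 → -178/175q + 45/7r + 1303/175
  leading term q: subtract (89/350)·f_3 from -178/175q + 45/7r + 1303/175 → 45/7r + 45/7
  leading term r: no divisor's leading term divides it; move 45/7r to the remainder.
  leading term 1: no divisor's leading term divides it; move 45/7 to the remainder.
  remainder 45/7r + 45/7 ≠ 0; add g_4 = 45/7r + 45/7 to the basis.

The other S-polynomials (S(f_1,f_3), S(f_2,f_3), S(f_1,g_4), S(f_2,g_4), S(f_3,g_4)) all reduce to 0 modulo the current basis, so we have a Gröbner basis.
Inter-reduce: drop elements whose leading term is divisible by another's, tail-reduce, and make monic.

G = {p + 1, q - 1, r + 1}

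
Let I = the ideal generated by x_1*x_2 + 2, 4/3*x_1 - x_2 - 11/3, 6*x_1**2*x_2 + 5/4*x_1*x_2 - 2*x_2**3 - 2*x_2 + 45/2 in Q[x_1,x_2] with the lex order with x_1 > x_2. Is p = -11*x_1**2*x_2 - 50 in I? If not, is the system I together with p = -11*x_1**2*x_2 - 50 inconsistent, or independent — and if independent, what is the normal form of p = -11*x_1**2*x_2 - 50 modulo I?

First compute the reduced Gröbner basis of I by Buchberger's algorithm.
f_1 = x_1*x_2 + 2, LT = x_1*x_2.
f_2 = 4/3*x_1 - x_2 - 11/3, LT = x_1.
f_3 = 6*x_1**2*x_2 + 5/4*x_1*x_2 - 2*x_2**3 - 2*x_2 + 45/2, LT = x_1**2*x_2.

S(f_1,f_2): lcm = x_1*x_2. S = 3/4*x_2**2 + 11/4*x_2 + 2.
  reduce S modulo (f_1, f_2, f_3):
  remainder 3/4*x_2**2 + 11/4*x_2 + 2 ≠ 0; add h_4 = 3/4*x_2**2 + 11/4*x_2 + 2 to the basis.

S(f_1,f_3): lcm = x_1**2*x_2. S = -5/24*x_1*x_2 + 2*x_1 + 1/3*x_2**3 + 1/3*x_2 - 15/4.
  reduce S modulo (f_1, f_2, f_3, h_4):
  remainder 293/54*x_2 + 293/54 ≠ 0; add h_5 = 293/54*x_2 + 293/54 to the basis.

The other S-polynomials (S(f_2,f_3), S(f_1,h_4), S(f_2,h_4), S(f_3,h_4), S(f_1,h_5), S(f_2,h_5), S(f_3,h_5), S(h_4,h_5)) all reduce to 0 modulo the current basis, so we have a Gröbner basis.
Inter-reduce: drop elements whose leading term is divisible by another's, tail-reduce, and make monic.
Reduced Gröbner basis: {x_1 - 2, x_2 + 1}.
Label its elements g_1 = x_1 - 2, g_2 = x_2 + 1.

Reduce p = -11*x_1**2*x_2 - 50 modulo G:
  leading term x_1**2*x_2: subtract (-11*x_1*x_2)·g_1 from -11*x_1**2*x_2 - 50 → -22*x_1*x_2 - 50
  leading term x_1*x_2: subtract (-22*x_2)·g_1 from -22*x_1*x_2 - 50 → -44*x_2 - 50
  leading term x_2: subtract (-44)·g_2 from -44*x_2 - 50 → -6
  leading term 1: no divisor's leading term divides it; move -6 to the remainder.
  normal form = -6.
The normal form is nonzero, so p ∉ I. Since p minus its normal form lies in I, I + (p) = I + (r) where r = -6; decide whether this ideal is the whole ring.
Here r = -6 is a nonzero constant, hence a unit: 1 ∈ I + (p), the Gröbner basis of I + (p) is {1}, and the enlarged system has no common solution — adjoining p is inconsistent.

The remainder on division by a Gröbner basis is unique — it is the normal form.

Adjoining -11*x_1**2*x_2 - 50 makes the ideal the whole ring: the system is inconsistent.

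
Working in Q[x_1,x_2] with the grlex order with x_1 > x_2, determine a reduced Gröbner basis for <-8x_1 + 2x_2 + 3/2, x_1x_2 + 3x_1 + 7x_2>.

G = {x_2^2 + 127/4x_2 + 9/4, x_1 - 1/4x_2 - 3/16}

f_1 = -8x_1 + 2x_2 + 3/2, LT = x_1.
f_2 = x_1x_2 + 3x_1 + 7x_2, LT = x_1x_2.

S(f_1,f_2): lcm = x_1x_2. S = -1/4x_2^2 - 3x_1 - 115/16x_2.
  reduce S modulo (f_1, f_2):
  remainder -1/4x_2^2 - 127/16x_2 - 9/16 ≠ 0; add g_3 = -1/4x_2^2 - 127/16x_2 - 9/16 to the basis.

The other S-polynomials (S(f_1,g_3), S(f_2,g_3)) all reduce to 0 modulo the current basis, so we have a Gröbner basis.
Inter-reduce: drop elements whose leading term is divisible by another's, tail-reduce, and make monic.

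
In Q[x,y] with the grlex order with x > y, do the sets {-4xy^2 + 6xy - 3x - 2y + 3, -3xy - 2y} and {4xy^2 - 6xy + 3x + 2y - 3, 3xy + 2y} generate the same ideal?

Equality of ideals is decidable: compute both reduced Gröbner bases (unique for the ordering) and check whether they agree.
Buchberger on the first generating set:
f_1 = -4xy^2 + 6xy - 3x - 2y + 3, LT = xy^2.
f_2 = -3xy - 2y, LT = xy.

S(f_1,f_2): lcm = xy^2. S = -3/2xy - 2/3y^2 + 3/4x + 1/2y - 3/4.
  leading term xy: subtract (1/2)·f_2 from -3/2xy - 2/3y^2 + 3/4x + 1/2y - 3/4 → -2/3y^2 + 3/4x + 3/2y - 3/4
  leading term y^2: no divisor's leading term divides it; move -2/3y^2 to the remainder.
  leading term x: no divisor's leading term divides it; move 3/4x to the remainder.
  leading term y: no divisor's leading term divides it; move 3/2y to the remainder.
  leading term 1: no divisor's leading term divides it; move -3/4 to the remainder.
  remainder -2/3y^2 + 3/4x + 3/2y - 3/4 ≠ 0; add g_3 = -2/3y^2 + 3/4x + 3/2y - 3/4 to the basis.

S(f_1,g_3): lcm = xy^2. S = 9/8x^2 + 3/4xy - 3/8x + 1/2y - 3/4.
  leading term x^2: no divisor's leading term divides it; move 9/8x^2 to the remainder.
  leading term xy: subtract (-1/4)·f_2 from 3/4xy - 3/8x + 1/2y - 3/4 → -3/8x - 3/4
  leading term x: no divisor's leading term divides it; move -3/8x to the remainder.
  leading term 1: no divisor's leading term divides it; move -3/4 to the remainder.
  remainder 9/8x^2 - 3/8x - 3/4 ≠ 0; add g_4 = 9/8x^2 - 3/8x - 3/4 to the basis.

S(f_2,g_3): lcm = xy^2. S = 9/8x^2 + 9/4xy + 2/3y^2 - 9/8x.
  leading term x^2: subtract (1)·g_4 from 9/8x^2 + 9/4xy + 2/3y^2 - 9/8x → 9/4xy + 2/3y^2 - 3/4x + 3/4
  leading term xy: subtract (-3/4)·f_2 from 9/4xy + 2/3y^2 - 3/4x + 3/4 → 2/3y^2 - 3/4x - 3/2y + 3/4
  leading term y^2: subtract (-1)·g_3 from 2/3y^2 - 3/4x - 3/2y + 3/4 → 0
  remainder 0.

S(f_1,g_4): lcm = x^2y^2. S = -3/2x^2y + 1/3xy^2 + 3/4x^2 + 1/2xy + 2/3y^2 - 3/4x.
  leading term x^2y: subtract (1/2x)·f_2 from -3/2x^2y + 1/3xy^2 + 3/4x^2 + 1/2xy + 2/3y^2 - 3/4x → 1/3xy^2 + 3/4x^2 + 3/2xy + 2/3y^2 - 3/4x
  leading term xy^2: subtract (-1/12)·f_1 from 1/3xy^2 + 3/4x^2 + 3/2xy + 2/3y^2 - 3/4x → 3/4x^2 + 2xy + 2/3y^2 - x - 1/6y + 1/4
  leading term x^2: subtract (2/3)·g_4 from 3/4x^2 + 2xy + 2/3y^2 - x - 1/6y + 1/4 → 2xy + 2/3y^2 - 3/4x - 1/6y + 3/4
  leading term xy: subtract (-2/3)·f_2 from 2xy + 2/3y^2 - 3/4x - 1/6y + 3/4 → 2/3y^2 - 3/4x - 3/2y + 3/4
  leading term y^2: subtract (-1)·g_3 from 2/3y^2 - 3/4x - 3/2y + 3/4 → 0
  remainder 0.

S(f_2,g_4): lcm = x^2y. S = xy + 2/3y.
  leading term xy: subtract (-1/3)·f_2 from xy + 2/3y → 0
  remainder 0.

S(g_3,g_4): leading monomials are coprime, so the S-polynomial reduces to 0 (Buchberger's first criterion).
Every S-polynomial of the final basis reduces to 0, so we have a Gröbner basis.
Inter-reduce: drop elements whose leading term is divisible by another's, tail-reduce, and make monic.
Reduced Gröbner basis: {x^2 - 1/3x - 2/3, xy + 2/3y, y^2 - 9/8x - 9/4y + 9/8}.

Buchberger on the second generating set:
h_1 = 4xy^2 - 6xy + 3x + 2y - 3, LT = xy^2.
h_2 = 3xy + 2y, LT = xy.

S(h_1,h_2): lcm = xy^2. S = -3/2xy - 2/3y^2 + 3/4x + 1/2y - 3/4.
  leading term xy: subtract (-1/2)·h_2 from -3/2xy - 2/3y^2 + 3/4x + 1/2y - 3/4 → -2/3y^2 + 3/4x + 3/2y - 3/4
  leading term y^2: no divisor's leading term divides it; move -2/3y^2 to the remainder.
  leading term x: no divisor's leading term divides it; move 3/4x to the remainder.
  leading term y: no divisor's leading term divides it; move 3/2y to the remainder.
  leading term 1: no divisor's leading term divides it; move -3/4 to the remainder.
  remainder -2/3y^2 + 3/4x + 3/2y - 3/4 ≠ 0; add k_3 = -2/3y^2 + 3/4x + 3/2y - 3/4 to the basis.

S(h_1,k_3): lcm = xy^2. S = 9/8x^2 + 3/4xy - 3/8x + 1/2y - 3/4.
  leading term x^2: no divisor's leading term divides it; move 9/8x^2 to the remainder.
  leading term xy: subtract (1/4)·h_2 from 3/4xy - 3/8x + 1/2y - 3/4 → -3/8x - 3/4
  leading term x: no divisor's leading term divides it; move -3/8x to the remainder.
  leading term 1: no divisor's leading term divides it; move -3/4 to the remainder.
  remainder 9/8x^2 - 3/8x - 3/4 ≠ 0; add k_4 = 9/8x^2 - 3/8x - 3/4 to the basis.

S(h_2,k_3): lcm = xy^2. S = 9/8x^2 + 9/4xy + 2/3y^2 - 9/8x.
  leading term x^2: subtract (1)·k_4 from 9/8x^2 + 9/4xy + 2/3y^2 - 9/8x → 9/4xy + 2/3y^2 - 3/4x + 3/4
  leading term xy: subtract (3/4)·h_2 from 9/4xy + 2/3y^2 - 3/4x + 3/4 → 2/3y^2 - 3/4x - 3/2y + 3/4
  leading term y^2: subtract (-1)·k_3 from 2/3y^2 - 3/4x - 3/2y + 3/4 → 0
  remainder 0.

S(h_1,k_4): lcm = x^2y^2. S = -3/2x^2y + 1/3xy^2 + 3/4x^2 + 1/2xy + 2/3y^2 - 3/4x.
  leading term x^2y: subtract (-1/2x)·h_2 from -3/2x^2y + 1/3xy^2 + 3/4x^2 + 1/2xy + 2/3y^2 - 3/4x → 1/3xy^2 + 3/4x^2 + 3/2xy + 2/3y^2 - 3/4x
  leading term xy^2: subtract (1/12)·h_1 from 1/3xy^2 + 3/4x^2 + 3/2xy + 2/3y^2 - 3/4x → 3/4x^2 + 2xy + 2/3y^2 - x - 1/6y + 1/4
  leading term x^2: subtract (2/3)·k_4 from 3/4x^2 + 2xy + 2/3y^2 - x - 1/6y + 1/4 → 2xy + 2/3y^2 - 3/4x - 1/6y + 3/4
  leading term xy: subtract (2/3)·h_2 from 2xy + 2/3y^2 - 3/4x - 1/6y + 3/4 → 2/3y^2 - 3/4x - 3/2y + 3/4
  leading term y^2: subtract (-1)·k_3 from 2/3y^2 - 3/4x - 3/2y + 3/4 → 0
  remainder 0.

S(h_2,k_4): lcm = x^2y. S = xy + 2/3y.
  leading term xy: subtract (1/3)·h_2 from xy + 2/3y → 0
  remainder 0.

S(k_3,k_4): leading monomials are coprime, so the S-polynomial reduces to 0 (Buchberger's first criterion).
Every S-polynomial of the final basis reduces to 0, so we have a Gröbner basis.
Inter-reduce: drop elements whose leading term is divisible by another's, tail-reduce, and make monic.
Reduced Gröbner basis: {x^2 - 1/3x - 2/3, xy + 2/3y, y^2 - 9/8x - 9/4y + 9/8}.

Same reduced basis, so the two generating sets span the same ideal.

Yes, the ideals are equal.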